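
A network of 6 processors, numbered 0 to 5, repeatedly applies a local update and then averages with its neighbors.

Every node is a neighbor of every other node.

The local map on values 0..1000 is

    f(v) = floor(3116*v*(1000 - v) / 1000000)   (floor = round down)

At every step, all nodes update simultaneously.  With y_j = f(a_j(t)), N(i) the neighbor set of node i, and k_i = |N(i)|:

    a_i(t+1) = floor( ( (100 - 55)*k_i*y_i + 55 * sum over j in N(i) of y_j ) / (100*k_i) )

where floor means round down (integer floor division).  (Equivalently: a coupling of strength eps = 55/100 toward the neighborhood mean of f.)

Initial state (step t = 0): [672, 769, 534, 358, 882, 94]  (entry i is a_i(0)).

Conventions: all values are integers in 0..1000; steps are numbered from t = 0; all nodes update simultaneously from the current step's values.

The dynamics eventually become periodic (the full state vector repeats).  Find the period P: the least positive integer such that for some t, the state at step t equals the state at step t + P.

Simulating step by step:
t=0: [672, 769, 534, 358, 882, 94]
t=1: [598, 553, 628, 608, 475, 455]
t=2: [753, 760, 746, 751, 763, 761]
t=3: [576, 572, 579, 577, 570, 571]
t=4: [761, 761, 760, 760, 761, 761]
t=5: [566, 566, 567, 567, 566, 566]
t=6: [765, 765, 765, 765, 765, 765]
t=7: [560, 560, 560, 560, 560, 560]
t=8: [767, 767, 767, 767, 767, 767]
t=9: [556, 556, 556, 556, 556, 556]
t=10: [769, 769, 769, 769, 769, 769]
t=11: [553, 553, 553, 553, 553, 553]
t=12: [770, 770, 770, 770, 770, 770]
t=13: [551, 551, 551, 551, 551, 551]
t=14: [770, 770, 770, 770, 770, 770]

Answer: 2
Key observation: The state at step 12, [770, 770, 770, 770, 770, 770], reappears at step 14 — and no state repeats earlier — so the cycle the system enters has period 2.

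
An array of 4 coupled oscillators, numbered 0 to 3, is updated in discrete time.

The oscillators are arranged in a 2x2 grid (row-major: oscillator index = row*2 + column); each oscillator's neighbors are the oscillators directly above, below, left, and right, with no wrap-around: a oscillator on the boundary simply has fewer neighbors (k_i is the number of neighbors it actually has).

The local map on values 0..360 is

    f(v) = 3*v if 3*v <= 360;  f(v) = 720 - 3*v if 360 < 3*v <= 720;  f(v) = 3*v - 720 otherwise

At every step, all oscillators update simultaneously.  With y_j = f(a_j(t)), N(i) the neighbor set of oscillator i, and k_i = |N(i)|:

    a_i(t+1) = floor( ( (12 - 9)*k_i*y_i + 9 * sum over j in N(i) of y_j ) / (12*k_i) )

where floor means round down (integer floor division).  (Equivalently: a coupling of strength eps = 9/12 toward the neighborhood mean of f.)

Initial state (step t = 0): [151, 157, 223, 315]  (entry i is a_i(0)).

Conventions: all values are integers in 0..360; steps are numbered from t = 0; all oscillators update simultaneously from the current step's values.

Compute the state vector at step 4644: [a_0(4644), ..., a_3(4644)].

Answer: [36, 36, 36, 36]
Key observation: The state at step 24, [36, 36, 36, 36], reappears at step 28: the system is in a cycle of period 4 from step 24 on.  Therefore the state at step 4644 equals the state at step 24 + ((4644 - 24) mod 4) = 24, which is [36, 36, 36, 36].

Derivation:
t=0: [151, 157, 223, 315]
t=1: [179, 246, 197, 168]
t=2: [100, 154, 181, 109]
t=3: [238, 299, 279, 244]
t=4: [111, 51, 36, 113]
t=5: [181, 290, 279, 182]
t=6: [144, 169, 160, 143]
t=7: [241, 270, 277, 242]
t=8: [76, 25, 31, 76]
t=9: [120, 189, 194, 120]
t=10: [199, 308, 304, 199]
t=11: [179, 143, 140, 179]
t=12: [267, 210, 212, 267]
t=13: [85, 83, 81, 85]
t=14: [248, 253, 252, 248]
t=15: [34, 27, 27, 34]
t=16: [86, 96, 96, 86]
t=17: [280, 265, 265, 280]
t=18: [86, 108, 108, 86]
t=19: [307, 274, 274, 307]
t=20: [126, 176, 176, 126]
t=21: [229, 304, 304, 229]
t=22: [152, 72, 72, 152]
t=23: [228, 252, 252, 228]
t=24: [36, 36, 36, 36]
t=25: [108, 108, 108, 108]
t=26: [324, 324, 324, 324]
t=27: [252, 252, 252, 252]
t=28: [36, 36, 36, 36]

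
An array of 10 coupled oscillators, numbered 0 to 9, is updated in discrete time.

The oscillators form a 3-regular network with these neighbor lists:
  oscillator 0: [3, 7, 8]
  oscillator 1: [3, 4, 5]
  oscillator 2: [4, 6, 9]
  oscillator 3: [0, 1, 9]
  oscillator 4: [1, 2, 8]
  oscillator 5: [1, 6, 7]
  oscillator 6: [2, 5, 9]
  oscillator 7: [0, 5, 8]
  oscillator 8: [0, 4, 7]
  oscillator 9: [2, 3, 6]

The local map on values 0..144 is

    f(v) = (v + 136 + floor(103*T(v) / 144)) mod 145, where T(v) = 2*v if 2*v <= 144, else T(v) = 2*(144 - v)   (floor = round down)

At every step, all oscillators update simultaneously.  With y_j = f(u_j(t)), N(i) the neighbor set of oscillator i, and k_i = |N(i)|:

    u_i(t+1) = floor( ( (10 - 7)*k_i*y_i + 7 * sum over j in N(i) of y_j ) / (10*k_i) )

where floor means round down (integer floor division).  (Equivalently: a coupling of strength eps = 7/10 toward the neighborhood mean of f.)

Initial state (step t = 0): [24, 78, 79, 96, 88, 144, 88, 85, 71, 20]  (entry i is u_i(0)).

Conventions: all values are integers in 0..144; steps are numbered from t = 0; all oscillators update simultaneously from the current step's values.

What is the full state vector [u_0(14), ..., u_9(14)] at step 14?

Answer: [43, 44, 42, 44, 44, 42, 42, 42, 43, 42]

Derivation:
t=0: [24, 78, 79, 96, 88, 144, 88, 85, 71, 20]
t=1: [24, 42, 20, 27, 16, 51, 48, 51, 23, 21]
t=2: [65, 74, 53, 59, 50, 107, 77, 82, 58, 59]
t=3: [66, 64, 97, 76, 96, 14, 65, 37, 69, 103]
t=4: [27, 12, 7, 8, 8, 27, 10, 34, 26, 9]
t=5: [48, 23, 11, 23, 22, 42, 22, 60, 48, 11]
t=6: [99, 56, 29, 53, 52, 80, 42, 112, 99, 30]
t=7: [33, 97, 82, 82, 81, 57, 60, 9, 32, 82]
t=8: [43, 40, 44, 27, 27, 75, 78, 66, 43, 44]
t=9: [65, 56, 69, 82, 82, 31, 55, 50, 65, 69]
t=10: [31, 60, 39, 38, 38, 104, 58, 50, 31, 39]
t=11: [80, 81, 95, 91, 91, 90, 80, 66, 80, 95]
t=12: [13, 13, 12, 14, 14, 13, 13, 12, 13, 12]
t=13: [22, 23, 21, 22, 22, 21, 21, 21, 22, 21]
t=14: [43, 44, 42, 44, 44, 42, 42, 42, 43, 42]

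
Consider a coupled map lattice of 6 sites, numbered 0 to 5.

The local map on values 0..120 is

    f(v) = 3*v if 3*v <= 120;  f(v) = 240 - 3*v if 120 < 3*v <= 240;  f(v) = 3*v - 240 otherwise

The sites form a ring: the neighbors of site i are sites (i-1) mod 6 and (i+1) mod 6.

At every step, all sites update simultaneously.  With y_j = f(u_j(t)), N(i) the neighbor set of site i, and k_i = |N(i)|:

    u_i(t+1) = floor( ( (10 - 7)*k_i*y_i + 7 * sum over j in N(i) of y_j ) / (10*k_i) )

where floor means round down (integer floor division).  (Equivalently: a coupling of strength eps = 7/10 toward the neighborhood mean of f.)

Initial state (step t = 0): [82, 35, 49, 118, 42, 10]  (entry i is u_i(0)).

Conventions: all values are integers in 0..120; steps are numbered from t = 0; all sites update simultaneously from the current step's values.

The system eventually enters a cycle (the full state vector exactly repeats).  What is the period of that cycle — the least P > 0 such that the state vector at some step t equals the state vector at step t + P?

Answer: 12
Key observation: The state at step 47, [92, 91, 91, 92, 91, 91], reappears at step 59 — and no state repeats earlier — so the cycle the system enters has period 12.

Derivation:
t=0: [82, 35, 49, 118, 42, 10]
t=1: [49, 66, 104, 106, 84, 51]
t=2: [73, 70, 63, 52, 61, 62]
t=3: [35, 34, 55, 63, 65, 43]
t=4: [106, 93, 76, 57, 70, 85]
t=5: [42, 43, 41, 35, 38, 42]
t=6: [112, 114, 110, 112, 110, 114]
t=7: [100, 95, 96, 91, 96, 95]
t=8: [49, 51, 41, 43, 41, 51]
t=9: [88, 99, 104, 115, 104, 99]
t=10: [47, 50, 78, 81, 78, 50]
t=11: [92, 63, 34, 5, 34, 63]
t=12: [46, 63, 53, 75, 53, 63]
t=13: [66, 79, 47, 61, 47, 79]
t=14: [14, 50, 50, 86, 50, 50]
t=15: [75, 73, 64, 68, 64, 73]
t=16: [19, 28, 34, 44, 34, 28]
t=17: [75, 80, 97, 103, 97, 80]
t=18: [4, 23, 39, 56, 39, 23]
t=19: [51, 65, 84, 103, 84, 65]
t=20: [57, 48, 43, 29, 43, 48]
t=21: [87, 91, 97, 103, 97, 91]
t=22: [29, 35, 51, 56, 51, 35]
t=23: [99, 92, 88, 82, 88, 92]
t=24: [42, 39, 21, 18, 21, 39]
t=25: [116, 97, 78, 60, 78, 97]
t=26: [68, 55, 40, 22, 40, 55]
t=27: [63, 77, 85, 103, 85, 77]
t=28: [21, 25, 31, 31, 31, 25]
t=29: [71, 77, 86, 93, 86, 77]
t=30: [14, 18, 22, 24, 22, 18]
t=31: [50, 54, 63, 67, 63, 54]
t=32: [81, 72, 56, 47, 56, 72]
t=33: [17, 33, 64, 80, 64, 33]
t=34: [84, 64, 49, 33, 49, 64]
t=35: [37, 51, 79, 94, 79, 51]
t=36: [94, 66, 46, 14, 46, 66]
t=37: [42, 63, 60, 84, 60, 63]
t=38: [69, 76, 40, 45, 40, 76]
t=39: [18, 57, 76, 115, 76, 57]
t=40: [64, 43, 64, 39, 64, 43]
t=41: [92, 66, 94, 68, 94, 66]
t=42: [40, 39, 39, 40, 39, 39]
t=43: [117, 118, 118, 117, 118, 118]
t=44: [113, 112, 112, 113, 112, 112]
t=45: [96, 97, 97, 96, 97, 97]
t=46: [50, 49, 49, 50, 49, 49]
t=47: [92, 91, 91, 92, 91, 91]
t=48: [33, 34, 34, 33, 34, 34]
t=49: [101, 100, 100, 101, 100, 100]
t=50: [60, 61, 61, 60, 61, 61]
t=51: [57, 58, 58, 57, 58, 58]
t=52: [66, 67, 67, 66, 67, 67]
t=53: [39, 40, 40, 39, 40, 40]
t=54: [119, 118, 118, 119, 118, 118]
t=55: [114, 115, 115, 114, 115, 115]
t=56: [104, 103, 103, 104, 103, 103]
t=57: [69, 70, 70, 69, 70, 70]
t=58: [30, 31, 31, 30, 31, 31]
t=59: [92, 91, 91, 92, 91, 91]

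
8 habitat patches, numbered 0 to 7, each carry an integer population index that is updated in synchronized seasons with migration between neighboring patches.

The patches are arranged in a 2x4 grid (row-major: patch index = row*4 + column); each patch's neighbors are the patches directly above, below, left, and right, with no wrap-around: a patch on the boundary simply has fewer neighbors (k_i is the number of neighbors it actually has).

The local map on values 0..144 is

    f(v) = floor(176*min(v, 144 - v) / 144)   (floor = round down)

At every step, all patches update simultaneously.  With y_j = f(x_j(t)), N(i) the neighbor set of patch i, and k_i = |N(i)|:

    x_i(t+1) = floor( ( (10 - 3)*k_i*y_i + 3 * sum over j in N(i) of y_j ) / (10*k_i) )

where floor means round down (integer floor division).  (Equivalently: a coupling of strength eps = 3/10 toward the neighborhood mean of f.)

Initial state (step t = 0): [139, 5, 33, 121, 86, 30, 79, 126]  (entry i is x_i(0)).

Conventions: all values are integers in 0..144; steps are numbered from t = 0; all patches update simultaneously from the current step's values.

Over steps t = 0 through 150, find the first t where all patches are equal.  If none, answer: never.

Answer: never
Key observation: The state at step 19 reappears at step 25 — the system is in a cycle of period 6 from step 19 on.  No step 0..25 is synchronized, and the cycle repeats forever, so no step up to 150 (or ever) has all patches equal.

Derivation:
t=0: [139, 5, 33, 121, 86, 30, 79, 126]  (not all equal)
t=1: [15, 12, 39, 28, 55, 40, 65, 31]  (not all equal)
t=2: [24, 21, 45, 36, 56, 49, 68, 42]  (not all equal)
t=3: [34, 31, 53, 46, 60, 58, 74, 54]  (not all equal)
t=4: [45, 43, 62, 58, 67, 68, 79, 67]  (not all equal)
t=5: [58, 57, 72, 72, 77, 79, 79, 79]  (not all equal)
t=6: [71, 72, 85, 86, 79, 78, 79, 80]  (not all equal)
t=7: [85, 85, 74, 71, 80, 80, 78, 76]  (not all equal)
t=8: [72, 73, 83, 85, 77, 77, 80, 83]  (not all equal)
t=9: [86, 84, 75, 72, 82, 81, 77, 74]  (not all equal)
t=10: [71, 74, 83, 86, 74, 76, 81, 84]  (not all equal)
t=11: [85, 83, 75, 71, 84, 82, 76, 73]  (not all equal)
t=12: [72, 74, 83, 85, 73, 75, 82, 85]  (not all equal)
t=13: [87, 84, 75, 72, 86, 83, 75, 72]  (not all equal)
t=14: [69, 73, 83, 87, 70, 74, 83, 87]  (not all equal)
t=15: [84, 84, 74, 69, 84, 84, 74, 69]  (not all equal)
t=16: [73, 74, 83, 84, 73, 74, 83, 84]  (not all equal)
t=17: [85, 84, 75, 73, 85, 84, 75, 73]  (not all equal)
t=18: [72, 74, 83, 85, 72, 74, 83, 85]  (not all equal)
t=19: [87, 84, 74, 72, 87, 84, 74, 72]  (not all equal)
t=20: [69, 73, 84, 87, 69, 73, 84, 87]  (not all equal)
t=21: [84, 84, 73, 69, 84, 84, 73, 69]  (not all equal)
t=22: [73, 74, 84, 84, 73, 74, 84, 84]  (not all equal)
t=23: [85, 83, 74, 73, 85, 83, 74, 73]  (not all equal)
t=24: [72, 74, 84, 85, 72, 74, 84, 85]  (not all equal)
t=25: [87, 84, 74, 72, 87, 84, 74, 72]  (not all equal)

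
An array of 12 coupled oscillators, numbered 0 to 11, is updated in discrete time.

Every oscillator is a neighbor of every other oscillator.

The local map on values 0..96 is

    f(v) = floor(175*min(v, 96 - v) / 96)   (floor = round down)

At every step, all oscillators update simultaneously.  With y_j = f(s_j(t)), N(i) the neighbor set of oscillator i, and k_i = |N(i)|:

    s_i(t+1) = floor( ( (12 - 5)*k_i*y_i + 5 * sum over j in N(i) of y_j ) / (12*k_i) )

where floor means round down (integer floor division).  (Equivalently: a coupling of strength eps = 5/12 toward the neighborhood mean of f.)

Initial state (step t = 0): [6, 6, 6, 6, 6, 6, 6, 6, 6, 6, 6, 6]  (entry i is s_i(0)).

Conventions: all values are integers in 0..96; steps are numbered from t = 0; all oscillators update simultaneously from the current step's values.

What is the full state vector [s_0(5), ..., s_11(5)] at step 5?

Answer: [69, 69, 69, 69, 69, 69, 69, 69, 69, 69, 69, 69]

Derivation:
t=0: [6, 6, 6, 6, 6, 6, 6, 6, 6, 6, 6, 6]
t=1: [10, 10, 10, 10, 10, 10, 10, 10, 10, 10, 10, 10]
t=2: [18, 18, 18, 18, 18, 18, 18, 18, 18, 18, 18, 18]
t=3: [32, 32, 32, 32, 32, 32, 32, 32, 32, 32, 32, 32]
t=4: [58, 58, 58, 58, 58, 58, 58, 58, 58, 58, 58, 58]
t=5: [69, 69, 69, 69, 69, 69, 69, 69, 69, 69, 69, 69]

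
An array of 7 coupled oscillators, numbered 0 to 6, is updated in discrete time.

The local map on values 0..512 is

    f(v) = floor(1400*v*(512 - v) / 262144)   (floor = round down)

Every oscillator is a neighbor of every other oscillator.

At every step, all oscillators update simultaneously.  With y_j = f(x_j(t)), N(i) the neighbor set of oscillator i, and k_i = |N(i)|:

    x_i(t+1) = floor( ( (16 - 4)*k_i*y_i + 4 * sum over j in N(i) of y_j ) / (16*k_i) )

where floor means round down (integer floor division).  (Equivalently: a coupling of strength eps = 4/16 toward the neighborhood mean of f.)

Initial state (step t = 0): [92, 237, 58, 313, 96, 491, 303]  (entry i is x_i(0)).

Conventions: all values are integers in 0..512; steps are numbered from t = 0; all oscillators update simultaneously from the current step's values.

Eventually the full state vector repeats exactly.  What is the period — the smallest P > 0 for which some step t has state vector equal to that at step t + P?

Answer: 2
Key observation: The state at step 9, [325, 325, 325, 325, 325, 325, 325], reappears at step 11 — and no state repeats earlier — so the cycle the system enters has period 2.

Derivation:
t=0: [92, 237, 58, 313, 96, 491, 303]
t=1: [213, 314, 167, 303, 218, 106, 307]
t=2: [333, 327, 310, 332, 334, 254, 330]
t=3: [320, 323, 331, 320, 319, 342, 321]
t=4: [326, 325, 320, 326, 326, 314, 326]
t=5: [323, 324, 327, 323, 323, 330, 323]
t=6: [325, 324, 323, 325, 325, 321, 325]
t=7: [324, 324, 325, 324, 324, 326, 324]
t=8: [324, 324, 324, 324, 324, 323, 324]
t=9: [325, 325, 325, 325, 325, 325, 325]
t=10: [324, 324, 324, 324, 324, 324, 324]
t=11: [325, 325, 325, 325, 325, 325, 325]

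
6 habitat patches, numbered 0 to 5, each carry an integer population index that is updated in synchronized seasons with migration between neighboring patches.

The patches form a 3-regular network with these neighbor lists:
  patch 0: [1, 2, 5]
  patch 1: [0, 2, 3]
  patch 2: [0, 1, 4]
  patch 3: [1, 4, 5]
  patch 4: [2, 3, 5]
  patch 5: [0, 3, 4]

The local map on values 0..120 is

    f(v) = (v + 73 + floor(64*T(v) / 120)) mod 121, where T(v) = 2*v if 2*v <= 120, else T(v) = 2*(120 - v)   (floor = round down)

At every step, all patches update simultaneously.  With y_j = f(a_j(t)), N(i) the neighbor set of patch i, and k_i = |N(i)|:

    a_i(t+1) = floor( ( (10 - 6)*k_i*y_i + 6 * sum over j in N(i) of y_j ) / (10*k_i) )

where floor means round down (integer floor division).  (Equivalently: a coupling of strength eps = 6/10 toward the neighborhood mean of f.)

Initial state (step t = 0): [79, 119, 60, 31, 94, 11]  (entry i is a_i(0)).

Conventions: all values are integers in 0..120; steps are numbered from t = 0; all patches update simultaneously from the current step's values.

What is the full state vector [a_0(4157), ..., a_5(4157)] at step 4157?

Answer: [75, 75, 75, 75, 75, 75]
Key observation: The state at step 3, [75, 75, 75, 75, 75, 75], reappears at step 4: the system is in a cycle of period 1 from step 3 on.  Therefore the state at step 4157 equals the state at step 3 + ((4157 - 3) mod 1) = 3, which is [75, 75, 75, 75, 75, 75].

Derivation:
t=0: [79, 119, 60, 31, 94, 11]
t=1: [78, 62, 74, 54, 66, 70]
t=2: [74, 72, 74, 70, 72, 72]
t=3: [75, 75, 75, 75, 75, 75]
t=4: [75, 75, 75, 75, 75, 75]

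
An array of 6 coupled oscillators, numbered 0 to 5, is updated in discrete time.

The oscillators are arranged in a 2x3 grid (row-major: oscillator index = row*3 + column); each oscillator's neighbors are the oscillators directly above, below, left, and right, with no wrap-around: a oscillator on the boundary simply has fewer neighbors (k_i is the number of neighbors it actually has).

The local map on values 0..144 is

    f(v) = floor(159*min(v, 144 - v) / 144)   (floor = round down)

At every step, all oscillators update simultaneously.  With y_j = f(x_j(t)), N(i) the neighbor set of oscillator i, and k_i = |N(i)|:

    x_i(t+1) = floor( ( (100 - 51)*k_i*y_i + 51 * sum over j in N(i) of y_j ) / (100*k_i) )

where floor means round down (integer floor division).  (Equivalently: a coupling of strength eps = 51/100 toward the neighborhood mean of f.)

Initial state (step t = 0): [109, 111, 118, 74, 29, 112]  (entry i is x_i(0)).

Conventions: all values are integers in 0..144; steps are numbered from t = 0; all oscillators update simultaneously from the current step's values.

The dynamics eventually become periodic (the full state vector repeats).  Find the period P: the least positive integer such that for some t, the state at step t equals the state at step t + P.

Simulating step by step:
t=0: [109, 111, 118, 74, 29, 112]
t=1: [47, 34, 31, 55, 40, 32]
t=2: [49, 40, 35, 53, 44, 37]
t=3: [52, 45, 40, 54, 47, 41]
t=4: [55, 49, 45, 56, 51, 46]
t=5: [58, 54, 50, 59, 55, 51]
t=6: [62, 59, 56, 63, 60, 56]
t=7: [67, 65, 62, 67, 65, 62]
t=8: [72, 70, 68, 72, 70, 68]
t=9: [78, 77, 75, 78, 77, 75]
t=10: [72, 73, 75, 72, 73, 75]
t=11: [78, 77, 76, 78, 77, 76]
t=12: [72, 73, 74, 72, 73, 74]
t=13: [78, 78, 77, 78, 78, 77]
t=14: [72, 72, 72, 72, 72, 72]
t=15: [79, 79, 79, 79, 79, 79]
t=16: [71, 71, 71, 71, 71, 71]
t=17: [78, 78, 78, 78, 78, 78]
t=18: [72, 72, 72, 72, 72, 72]

Answer: 4
Key observation: The state at step 14, [72, 72, 72, 72, 72, 72], reappears at step 18 — and no state repeats earlier — so the cycle the system enters has period 4.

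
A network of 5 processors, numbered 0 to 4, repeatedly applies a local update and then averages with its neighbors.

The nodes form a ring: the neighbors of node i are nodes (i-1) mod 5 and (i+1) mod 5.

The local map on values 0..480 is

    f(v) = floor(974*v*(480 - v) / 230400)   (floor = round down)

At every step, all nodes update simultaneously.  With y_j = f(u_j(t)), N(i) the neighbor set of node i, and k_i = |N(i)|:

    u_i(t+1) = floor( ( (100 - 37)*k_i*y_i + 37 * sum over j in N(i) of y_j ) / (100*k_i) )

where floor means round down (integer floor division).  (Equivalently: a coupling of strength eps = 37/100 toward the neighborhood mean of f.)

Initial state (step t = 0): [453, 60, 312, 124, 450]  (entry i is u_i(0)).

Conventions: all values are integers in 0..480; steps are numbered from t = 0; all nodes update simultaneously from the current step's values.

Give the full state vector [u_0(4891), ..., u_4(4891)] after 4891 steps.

Answer: [243, 243, 243, 243, 243]
Key observation: The state at step 5, [243, 243, 243, 243, 243], reappears at step 6: the system is in a cycle of period 1 from step 5 on.  Therefore the state at step 4891 equals the state at step 5 + ((4891 - 5) mod 1) = 5, which is [243, 243, 243, 243, 243].

Derivation:
t=0: [453, 60, 312, 124, 450]
t=1: [62, 117, 193, 168, 79]
t=2: [126, 176, 221, 207, 144]
t=3: [197, 221, 237, 232, 207]
t=4: [236, 240, 242, 242, 238]
t=5: [243, 243, 243, 243, 243]
t=6: [243, 243, 243, 243, 243]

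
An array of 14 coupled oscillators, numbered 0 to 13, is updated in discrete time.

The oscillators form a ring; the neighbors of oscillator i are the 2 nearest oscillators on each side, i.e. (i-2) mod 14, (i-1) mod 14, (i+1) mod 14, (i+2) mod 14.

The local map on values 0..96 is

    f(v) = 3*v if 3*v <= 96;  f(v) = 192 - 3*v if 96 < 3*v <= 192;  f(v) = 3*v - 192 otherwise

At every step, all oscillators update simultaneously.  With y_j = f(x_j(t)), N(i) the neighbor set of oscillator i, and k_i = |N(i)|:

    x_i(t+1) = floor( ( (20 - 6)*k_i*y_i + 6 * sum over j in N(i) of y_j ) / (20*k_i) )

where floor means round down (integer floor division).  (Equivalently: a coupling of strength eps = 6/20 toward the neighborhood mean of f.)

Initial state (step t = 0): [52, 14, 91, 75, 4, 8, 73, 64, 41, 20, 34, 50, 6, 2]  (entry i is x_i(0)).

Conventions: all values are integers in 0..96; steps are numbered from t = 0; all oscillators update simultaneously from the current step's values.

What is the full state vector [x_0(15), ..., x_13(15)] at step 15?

Answer: [49, 49, 28, 41, 13, 22, 36, 64, 59, 55, 81, 44, 68, 39]

Derivation:
t=0: [52, 14, 91, 75, 4, 8, 73, 64, 41, 20, 34, 50, 6, 2]
t=1: [36, 41, 65, 35, 20, 22, 26, 13, 61, 57, 77, 42, 25, 14]
t=2: [72, 64, 24, 75, 59, 66, 67, 40, 19, 26, 40, 59, 69, 51]
t=3: [26, 12, 55, 30, 19, 13, 17, 61, 57, 70, 62, 25, 21, 31]
t=4: [71, 46, 38, 74, 55, 42, 45, 15, 21, 20, 17, 66, 63, 84]
t=5: [29, 51, 64, 37, 36, 58, 54, 49, 60, 54, 45, 17, 12, 48]
t=6: [70, 43, 21, 67, 68, 30, 32, 38, 20, 33, 49, 48, 43, 49]
t=7: [30, 54, 51, 23, 27, 77, 85, 80, 65, 82, 51, 52, 55, 45]
t=8: [74, 40, 47, 62, 72, 46, 56, 45, 17, 47, 36, 38, 35, 53]
t=9: [39, 59, 45, 19, 26, 46, 30, 53, 51, 55, 78, 73, 77, 43]
t=10: [65, 29, 56, 55, 73, 57, 78, 38, 41, 29, 39, 31, 42, 55]
t=11: [17, 66, 27, 30, 27, 27, 44, 71, 69, 84, 76, 84, 61, 37]
t=12: [48, 26, 73, 81, 80, 75, 56, 30, 23, 51, 36, 55, 23, 66]
t=13: [47, 64, 35, 49, 43, 39, 34, 75, 66, 47, 74, 33, 60, 20]
t=14: [47, 18, 72, 48, 66, 69, 76, 39, 19, 47, 33, 76, 25, 53]
t=15: [49, 49, 28, 41, 13, 22, 36, 64, 59, 55, 81, 44, 68, 39]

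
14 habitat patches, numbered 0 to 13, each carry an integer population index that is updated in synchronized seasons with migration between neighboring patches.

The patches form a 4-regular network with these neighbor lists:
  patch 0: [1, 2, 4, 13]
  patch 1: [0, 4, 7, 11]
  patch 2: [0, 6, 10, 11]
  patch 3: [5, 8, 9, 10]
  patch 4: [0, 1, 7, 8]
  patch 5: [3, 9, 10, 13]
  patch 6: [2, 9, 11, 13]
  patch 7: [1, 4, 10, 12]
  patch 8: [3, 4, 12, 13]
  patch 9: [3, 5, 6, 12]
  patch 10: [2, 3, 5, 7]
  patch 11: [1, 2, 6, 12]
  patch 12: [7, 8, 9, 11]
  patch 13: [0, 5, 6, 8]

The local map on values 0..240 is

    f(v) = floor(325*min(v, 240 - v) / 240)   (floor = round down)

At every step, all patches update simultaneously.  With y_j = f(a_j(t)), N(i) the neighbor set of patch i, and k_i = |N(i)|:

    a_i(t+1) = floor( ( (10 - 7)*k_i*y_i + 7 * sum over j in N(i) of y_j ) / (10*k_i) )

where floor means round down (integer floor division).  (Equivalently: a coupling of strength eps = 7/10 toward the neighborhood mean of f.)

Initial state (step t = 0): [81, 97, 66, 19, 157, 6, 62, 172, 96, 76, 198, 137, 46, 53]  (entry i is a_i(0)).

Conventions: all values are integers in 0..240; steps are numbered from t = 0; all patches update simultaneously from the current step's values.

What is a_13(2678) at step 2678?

Answer: a_13(2678) = 115
Key observation: The state at step 39, [155, 155, 155, 155, 155, 155, 155, 155, 155, 155, 155, 155, 155, 155], reappears at step 41: the system is in a cycle of period 2 from step 39 on.  Therefore the state at step 2678 equals the state at step 39 + ((2678 - 39) mod 2) = 40, which is [115, 115, 115, 115, 115, 115, 115, 115, 115, 115, 115, 115, 115, 115].

Derivation:
t=0: [81, 97, 66, 19, 157, 6, 62, 172, 96, 76, 198, 137, 46, 53]
t=1: [103, 118, 94, 59, 114, 46, 95, 90, 86, 61, 54, 105, 99, 79]
t=2: [137, 145, 122, 81, 139, 78, 118, 127, 117, 95, 89, 138, 120, 109]
t=3: [141, 137, 145, 122, 141, 119, 147, 141, 144, 132, 128, 147, 149, 142]
t=4: [133, 133, 132, 150, 134, 151, 130, 135, 134, 143, 147, 127, 130, 135]
t=5: [143, 145, 143, 127, 143, 126, 144, 140, 139, 133, 130, 148, 143, 139]
t=6: [131, 129, 132, 147, 132, 147, 132, 134, 137, 142, 144, 128, 133, 137]
t=7: [145, 147, 144, 129, 145, 129, 143, 142, 138, 134, 133, 147, 142, 139]
t=8: [129, 127, 131, 145, 129, 145, 132, 132, 136, 141, 141, 128, 133, 136]
t=9: [148, 150, 145, 132, 148, 132, 143, 145, 140, 135, 136, 148, 143, 140]
t=10: [126, 123, 129, 142, 126, 142, 131, 128, 134, 139, 137, 126, 131, 134]
t=11: [152, 154, 148, 135, 152, 135, 146, 149, 143, 138, 140, 151, 146, 143]
t=12: [121, 118, 124, 138, 121, 138, 127, 123, 130, 135, 133, 122, 127, 130]
t=13: [157, 159, 155, 141, 157, 141, 151, 155, 149, 144, 146, 156, 152, 149]
t=14: [113, 111, 117, 130, 113, 130, 120, 116, 122, 127, 125, 114, 119, 122]
t=15: [154, 152, 156, 152, 154, 152, 157, 155, 156, 154, 153, 156, 157, 156]
t=16: [115, 116, 114, 117, 115, 117, 113, 115, 114, 115, 116, 113, 113, 114]
t=17: [155, 155, 154, 156, 155, 156, 153, 155, 154, 155, 156, 153, 153, 154]
t=18: [115, 115, 115, 113, 115, 113, 116, 115, 115, 115, 113, 116, 116, 115]
t=19: [155, 155, 155, 153, 155, 153, 155, 155, 155, 155, 153, 156, 155, 155]
t=20: [115, 114, 115, 116, 115, 116, 114, 115, 115, 115, 116, 114, 114, 115]
t=21: [154, 154, 155, 156, 154, 156, 154, 155, 155, 155, 156, 154, 154, 155]
t=22: [115, 115, 115, 113, 115, 113, 115, 115, 115, 114, 113, 115, 115, 115]
t=23: [155, 155, 154, 153, 155, 153, 154, 154, 154, 154, 153, 155, 154, 154]
t=24: [115, 115, 115, 116, 115, 116, 115, 115, 116, 116, 116, 115, 115, 116]
t=25: [155, 155, 155, 157, 155, 157, 155, 155, 156, 156, 156, 155, 155, 156]
t=26: [114, 115, 114, 112, 114, 112, 114, 114, 113, 113, 113, 115, 114, 113]
t=27: [154, 154, 154, 152, 154, 152, 153, 154, 153, 152, 152, 154, 153, 153]
t=28: [116, 116, 116, 118, 116, 118, 117, 116, 117, 118, 117, 116, 117, 117]
t=29: [157, 157, 157, 158, 157, 158, 157, 157, 158, 158, 158, 157, 157, 158]
t=30: [111, 112, 111, 111, 111, 111, 111, 111, 111, 111, 111, 112, 111, 111]
t=31: [150, 150, 150, 150, 150, 150, 150, 150, 150, 150, 150, 150, 150, 150]
t=32: [121, 121, 121, 121, 121, 121, 121, 121, 121, 121, 121, 121, 121, 121]
t=33: [161, 161, 161, 161, 161, 161, 161, 161, 161, 161, 161, 161, 161, 161]
t=34: [106, 106, 106, 106, 106, 106, 106, 106, 106, 106, 106, 106, 106, 106]
t=35: [143, 143, 143, 143, 143, 143, 143, 143, 143, 143, 143, 143, 143, 143]
t=36: [131, 131, 131, 131, 131, 131, 131, 131, 131, 131, 131, 131, 131, 131]
t=37: [147, 147, 147, 147, 147, 147, 147, 147, 147, 147, 147, 147, 147, 147]
t=38: [125, 125, 125, 125, 125, 125, 125, 125, 125, 125, 125, 125, 125, 125]
t=39: [155, 155, 155, 155, 155, 155, 155, 155, 155, 155, 155, 155, 155, 155]
t=40: [115, 115, 115, 115, 115, 115, 115, 115, 115, 115, 115, 115, 115, 115]
t=41: [155, 155, 155, 155, 155, 155, 155, 155, 155, 155, 155, 155, 155, 155]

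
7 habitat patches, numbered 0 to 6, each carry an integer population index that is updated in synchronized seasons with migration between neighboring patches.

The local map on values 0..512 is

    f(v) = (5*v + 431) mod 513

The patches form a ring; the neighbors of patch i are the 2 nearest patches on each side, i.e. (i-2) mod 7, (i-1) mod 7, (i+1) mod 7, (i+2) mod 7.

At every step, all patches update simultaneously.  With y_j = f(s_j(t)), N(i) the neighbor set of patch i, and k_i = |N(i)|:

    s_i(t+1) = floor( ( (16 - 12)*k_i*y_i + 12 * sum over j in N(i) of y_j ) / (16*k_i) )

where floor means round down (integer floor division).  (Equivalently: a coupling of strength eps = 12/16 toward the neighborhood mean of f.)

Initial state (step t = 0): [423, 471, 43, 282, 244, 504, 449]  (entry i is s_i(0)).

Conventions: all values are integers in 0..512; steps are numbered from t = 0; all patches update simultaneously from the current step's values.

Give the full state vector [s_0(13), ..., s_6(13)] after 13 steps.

Simulating step by step:
t=0: [423, 471, 43, 282, 244, 504, 449]
t=1: [283, 250, 244, 235, 202, 287, 255]
t=2: [217, 157, 202, 203, 229, 261, 265]
t=3: [313, 336, 316, 262, 243, 267, 225]
t=4: [259, 230, 272, 212, 198, 203, 163]
t=5: [221, 221, 267, 324, 353, 342, 250]
t=6: [309, 388, 371, 309, 217, 267, 270]
t=7: [300, 332, 374, 347, 336, 357, 336]
t=8: [193, 162, 175, 124, 124, 158, 137]
t=9: [238, 197, 189, 140, 116, 144, 173]
t=10: [233, 248, 289, 281, 283, 210, 272]
t=11: [234, 209, 232, 305, 328, 284, 241]
t=12: [186, 230, 190, 260, 169, 189, 182]
t=13: [282, 234, 242, 234, 289, 292, 261]

Answer: [282, 234, 242, 234, 289, 292, 261]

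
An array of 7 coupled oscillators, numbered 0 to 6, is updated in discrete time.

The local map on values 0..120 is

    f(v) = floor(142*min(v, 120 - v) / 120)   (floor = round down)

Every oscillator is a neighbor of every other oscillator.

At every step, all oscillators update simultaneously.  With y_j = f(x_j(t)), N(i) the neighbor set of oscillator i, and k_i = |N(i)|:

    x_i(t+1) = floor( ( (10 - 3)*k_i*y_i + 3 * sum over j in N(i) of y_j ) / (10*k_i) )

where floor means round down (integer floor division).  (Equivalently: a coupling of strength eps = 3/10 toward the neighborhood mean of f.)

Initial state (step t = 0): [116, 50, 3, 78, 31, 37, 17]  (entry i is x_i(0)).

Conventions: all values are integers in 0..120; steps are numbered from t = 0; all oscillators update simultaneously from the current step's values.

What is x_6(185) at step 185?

Simulating step by step:
t=0: [116, 50, 3, 78, 31, 37, 17]
t=1: [13, 49, 12, 42, 34, 38, 23]
t=2: [22, 49, 21, 44, 38, 40, 29]
t=3: [31, 51, 29, 48, 42, 44, 36]
t=4: [39, 55, 38, 52, 48, 50, 43]
t=5: [48, 61, 47, 58, 55, 57, 51]
t=6: [58, 66, 57, 66, 64, 65, 61]
t=7: [67, 64, 66, 64, 65, 65, 67]
t=8: [62, 65, 63, 65, 64, 64, 62]
t=9: [67, 65, 66, 65, 66, 66, 67]
t=10: [62, 64, 63, 64, 63, 63, 62]
t=11: [67, 66, 67, 66, 67, 67, 67]
t=12: [62, 62, 62, 62, 62, 62, 62]
t=13: [68, 68, 68, 68, 68, 68, 68]
t=14: [61, 61, 61, 61, 61, 61, 61]
t=15: [69, 69, 69, 69, 69, 69, 69]
t=16: [60, 60, 60, 60, 60, 60, 60]
t=17: [71, 71, 71, 71, 71, 71, 71]
t=18: [57, 57, 57, 57, 57, 57, 57]
t=19: [67, 67, 67, 67, 67, 67, 67]
t=20: [62, 62, 62, 62, 62, 62, 62]

Answer: x_6(185) = 71
Key observation: The state at step 12, [62, 62, 62, 62, 62, 62, 62], reappears at step 20: the system is in a cycle of period 8 from step 12 on.  Therefore the state at step 185 equals the state at step 12 + ((185 - 12) mod 8) = 17, which is [71, 71, 71, 71, 71, 71, 71].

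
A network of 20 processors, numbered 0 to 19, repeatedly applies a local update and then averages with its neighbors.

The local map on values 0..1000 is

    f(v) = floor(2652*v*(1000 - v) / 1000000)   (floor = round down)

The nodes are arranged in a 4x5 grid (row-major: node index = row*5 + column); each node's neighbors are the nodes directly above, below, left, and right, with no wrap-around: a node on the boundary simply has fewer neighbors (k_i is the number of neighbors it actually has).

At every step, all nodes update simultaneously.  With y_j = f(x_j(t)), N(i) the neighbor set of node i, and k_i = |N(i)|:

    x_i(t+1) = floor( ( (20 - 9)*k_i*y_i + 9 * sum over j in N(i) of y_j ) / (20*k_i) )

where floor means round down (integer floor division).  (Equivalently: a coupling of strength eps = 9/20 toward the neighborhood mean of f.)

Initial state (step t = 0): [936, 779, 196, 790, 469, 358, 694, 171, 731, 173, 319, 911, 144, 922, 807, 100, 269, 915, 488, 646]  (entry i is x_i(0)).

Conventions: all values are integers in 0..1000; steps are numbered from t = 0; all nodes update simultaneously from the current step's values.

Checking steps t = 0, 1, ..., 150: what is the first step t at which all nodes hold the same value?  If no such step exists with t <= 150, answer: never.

Answer: never
Key observation: The state at step 9 reappears at step 11 — the system is in a cycle of period 2 from step 9 on.  No step 0..11 is synchronized, and the cycle repeats forever, so no step up to 150 (or ever) has all nodes equal.

Derivation:
t=0: [936, 779, 196, 790, 469, 358, 694, 171, 731, 173, 319, 911, 144, 922, 807, 100, 269, 915, 488, 646]  (not all equal)
t=1: [326, 421, 419, 481, 547, 529, 495, 411, 442, 447, 476, 341, 290, 320, 403, 377, 385, 339, 514, 575]  (not all equal)
t=2: [613, 638, 647, 657, 657, 648, 650, 634, 644, 652, 645, 608, 571, 598, 632, 631, 616, 601, 636, 648]  (not all equal)
t=3: [619, 612, 606, 599, 597, 608, 608, 615, 610, 603, 611, 627, 640, 630, 615, 617, 627, 632, 618, 608]  (not all equal)
t=4: [627, 629, 632, 635, 636, 630, 629, 626, 629, 632, 628, 621, 615, 620, 627, 625, 620, 617, 624, 629]  (not all equal)
t=5: [619, 618, 616, 614, 613, 618, 618, 619, 618, 616, 619, 623, 625, 622, 619, 621, 623, 625, 622, 619]  (not all equal)
t=6: [625, 626, 626, 627, 628, 625, 625, 625, 625, 626, 624, 622, 621, 623, 625, 623, 622, 621, 623, 624]  (not all equal)
t=7: [620, 620, 620, 620, 619, 621, 621, 621, 620, 620, 622, 622, 623, 622, 621, 622, 623, 623, 622, 621]  (not all equal)
t=8: [624, 624, 624, 624, 624, 623, 623, 623, 623, 624, 623, 622, 622, 623, 623, 622, 622, 622, 623, 623]  (not all equal)
t=9: [622, 622, 622, 622, 622, 622, 622, 622, 622, 622, 622, 622, 622, 622, 622, 622, 623, 622, 622, 622]  (not all equal)
t=10: [623, 623, 623, 623, 623, 623, 623, 623, 623, 623, 623, 622, 623, 623, 623, 622, 622, 622, 623, 623]  (not all equal)
t=11: [622, 622, 622, 622, 622, 622, 622, 622, 622, 622, 622, 622, 622, 622, 622, 622, 623, 622, 622, 622]  (not all equal)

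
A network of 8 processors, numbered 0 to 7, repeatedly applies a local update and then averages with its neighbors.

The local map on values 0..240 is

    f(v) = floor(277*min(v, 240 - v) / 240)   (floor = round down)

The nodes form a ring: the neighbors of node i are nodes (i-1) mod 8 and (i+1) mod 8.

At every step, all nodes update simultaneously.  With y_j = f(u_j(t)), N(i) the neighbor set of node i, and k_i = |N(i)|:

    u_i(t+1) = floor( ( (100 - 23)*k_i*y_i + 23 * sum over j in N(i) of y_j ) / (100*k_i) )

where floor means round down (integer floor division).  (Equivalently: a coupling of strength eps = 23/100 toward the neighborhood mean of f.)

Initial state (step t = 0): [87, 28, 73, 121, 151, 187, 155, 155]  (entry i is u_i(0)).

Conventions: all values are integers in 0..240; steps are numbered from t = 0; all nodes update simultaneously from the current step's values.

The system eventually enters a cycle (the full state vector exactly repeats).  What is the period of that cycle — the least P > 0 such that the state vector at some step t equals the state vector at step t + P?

Simulating step by step:
t=0: [87, 28, 73, 121, 151, 187, 155, 155]
t=1: [91, 45, 84, 126, 101, 69, 93, 98]
t=2: [99, 62, 94, 125, 113, 86, 104, 111]
t=3: [110, 80, 106, 129, 126, 104, 118, 125]
t=4: [122, 99, 119, 127, 129, 123, 133, 131]
t=5: [132, 119, 133, 130, 129, 132, 124, 126]
t=6: [126, 133, 124, 125, 127, 125, 131, 130]
t=7: [129, 125, 131, 131, 130, 130, 125, 126]
t=8: [128, 130, 125, 125, 125, 126, 131, 130]
t=9: [128, 127, 131, 132, 131, 130, 125, 126]
t=10: [129, 129, 125, 124, 125, 126, 131, 130]
t=11: [127, 128, 131, 132, 132, 130, 125, 126]
t=12: [130, 128, 125, 124, 124, 126, 131, 131]
t=13: [126, 129, 131, 132, 132, 130, 125, 125]
t=14: [130, 128, 125, 124, 124, 126, 131, 131]

Answer: 2
Key observation: The state at step 12, [130, 128, 125, 124, 124, 126, 131, 131], reappears at step 14 — and no state repeats earlier — so the cycle the system enters has period 2.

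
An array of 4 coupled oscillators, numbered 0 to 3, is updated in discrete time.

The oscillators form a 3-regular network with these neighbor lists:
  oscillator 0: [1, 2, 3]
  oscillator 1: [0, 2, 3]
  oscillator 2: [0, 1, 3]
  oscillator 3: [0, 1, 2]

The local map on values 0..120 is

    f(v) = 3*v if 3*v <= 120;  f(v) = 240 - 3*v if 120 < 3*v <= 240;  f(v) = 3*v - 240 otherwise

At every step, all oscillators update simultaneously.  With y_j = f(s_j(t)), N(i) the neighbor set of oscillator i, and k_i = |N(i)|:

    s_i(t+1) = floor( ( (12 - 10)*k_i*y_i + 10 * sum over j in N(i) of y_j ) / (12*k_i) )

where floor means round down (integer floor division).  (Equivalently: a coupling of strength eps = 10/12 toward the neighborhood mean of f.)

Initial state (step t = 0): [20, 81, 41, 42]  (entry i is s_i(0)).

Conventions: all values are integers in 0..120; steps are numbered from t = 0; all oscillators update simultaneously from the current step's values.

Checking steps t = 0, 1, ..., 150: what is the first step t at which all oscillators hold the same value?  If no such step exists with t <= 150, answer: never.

Simulating step by step:
t=0: [20, 81, 41, 42]  (not all equal)
t=1: [75, 81, 68, 69]  (not all equal)
t=2: [22, 23, 20, 20]  (not all equal)
t=3: [63, 63, 64, 64]  (not all equal)
t=4: [49, 49, 49, 49]  (all equal)

Answer: 4
Key observation: Synchronization is absorbing here: once all oscillators are equal they stay equal, and step 4 is the first all-equal step.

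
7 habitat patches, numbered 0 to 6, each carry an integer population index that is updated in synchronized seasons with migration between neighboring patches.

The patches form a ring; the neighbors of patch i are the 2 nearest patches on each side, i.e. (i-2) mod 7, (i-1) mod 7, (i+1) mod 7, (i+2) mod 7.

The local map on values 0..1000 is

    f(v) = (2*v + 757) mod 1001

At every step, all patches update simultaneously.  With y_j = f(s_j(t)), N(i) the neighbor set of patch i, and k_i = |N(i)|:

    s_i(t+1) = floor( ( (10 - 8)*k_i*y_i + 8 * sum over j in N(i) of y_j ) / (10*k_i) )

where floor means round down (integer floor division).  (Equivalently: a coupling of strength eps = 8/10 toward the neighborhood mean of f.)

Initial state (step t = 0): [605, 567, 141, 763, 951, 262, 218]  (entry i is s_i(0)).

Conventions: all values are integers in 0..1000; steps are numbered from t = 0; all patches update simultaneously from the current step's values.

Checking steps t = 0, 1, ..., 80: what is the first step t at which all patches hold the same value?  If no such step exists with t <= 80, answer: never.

Answer: 23
Key observation: Synchronization is absorbing here: once all patches are equal they stay equal, and step 23 is the first all-equal step.

Derivation:
t=0: [605, 567, 141, 763, 951, 262, 218]  (not all equal)
t=1: [473, 473, 566, 429, 289, 475, 597]  (not all equal)
t=2: [789, 771, 648, 648, 698, 661, 678]  (not all equal)
t=3: [173, 168, 176, 125, 88, 144, 193]  (not all equal)
t=4: [97, 90, 248, 236, 246, 245, 262]  (not all equal)
t=5: [533, 529, 523, 382, 250, 390, 532]  (not all equal)
t=6: [758, 755, 642, 585, 586, 590, 649]  (not all equal)
t=7: [312, 310, 485, 618, 576, 622, 490]  (not all equal)
t=8: [643, 642, 676, 800, 872, 803, 680]  (not all equal)
t=9: [132, 131, 208, 272, 287, 274, 211]  (not all equal)
t=10: [138, 137, 168, 224, 256, 226, 170]  (not all equal)
t=11: [91, 90, 125, 160, 173, 161, 126]  (not all equal)
t=12: [393, 393, 412, 239, 54, 240, 412]  (not all equal)
t=13: [496, 495, 552, 491, 499, 491, 553]  (not all equal)
t=14: [790, 790, 769, 767, 790, 768, 769]  (not all equal)
t=15: [309, 309, 317, 308, 300, 308, 317]  (not all equal)
t=16: [380, 380, 373, 372, 376, 372, 373]  (not all equal)
t=17: [507, 507, 508, 505, 502, 505, 508]  (not all equal)
t=18: [770, 770, 767, 766, 767, 766, 767]  (not all equal)
t=19: [291, 291, 291, 289, 288, 289, 291]  (not all equal)
t=20: [337, 337, 336, 335, 335, 335, 336]  (not all equal)
t=21: [428, 428, 428, 427, 426, 427, 428]  (not all equal)
t=22: [611, 611, 610, 610, 610, 610, 610]  (not all equal)
t=23: [976, 976, 976, 976, 976, 976, 976]  (all equal)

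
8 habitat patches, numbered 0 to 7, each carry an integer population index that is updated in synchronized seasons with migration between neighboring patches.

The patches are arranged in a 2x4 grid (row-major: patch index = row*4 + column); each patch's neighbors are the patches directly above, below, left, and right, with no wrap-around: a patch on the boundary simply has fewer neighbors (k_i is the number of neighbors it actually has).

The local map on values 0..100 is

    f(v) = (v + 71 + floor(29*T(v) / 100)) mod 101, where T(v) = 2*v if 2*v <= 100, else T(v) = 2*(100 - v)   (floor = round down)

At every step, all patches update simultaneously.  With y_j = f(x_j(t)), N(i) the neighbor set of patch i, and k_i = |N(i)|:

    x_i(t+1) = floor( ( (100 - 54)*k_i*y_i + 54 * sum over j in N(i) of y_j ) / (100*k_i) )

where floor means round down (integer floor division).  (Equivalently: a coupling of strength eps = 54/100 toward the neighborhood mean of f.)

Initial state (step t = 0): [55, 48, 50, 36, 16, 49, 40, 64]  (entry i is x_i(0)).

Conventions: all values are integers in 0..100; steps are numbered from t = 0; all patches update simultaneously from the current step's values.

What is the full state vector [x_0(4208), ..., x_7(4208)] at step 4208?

Simulating step by step:
t=0: [55, 48, 50, 36, 16, 49, 40, 64]
t=1: [61, 47, 41, 39, 70, 52, 42, 40]
t=2: [51, 44, 35, 32, 53, 47, 37, 33]
t=3: [46, 39, 27, 21, 48, 41, 29, 23]
t=4: [39, 30, 14, 6, 41, 32, 16, 7]
t=5: [28, 33, 77, 84, 29, 35, 79, 85]
t=6: [16, 27, 53, 62, 17, 29, 54, 62]
t=7: [73, 34, 43, 52, 74, 35, 44, 52]
t=8: [48, 32, 37, 45, 49, 33, 37, 46]
t=9: [38, 26, 28, 37, 39, 27, 29, 37]
t=10: [25, 15, 16, 24, 25, 15, 16, 24]
t=11: [31, 79, 79, 31, 31, 79, 79, 31]
t=12: [29, 53, 53, 29, 29, 53, 53, 29]
t=13: [24, 43, 43, 24, 24, 43, 43, 24]
t=14: [15, 31, 31, 15, 15, 31, 31, 15]
t=15: [73, 31, 31, 73, 73, 31, 31, 73]
t=16: [47, 25, 25, 47, 47, 25, 25, 47]
t=17: [34, 15, 15, 34, 34, 15, 15, 34]
t=18: [42, 81, 81, 42, 42, 81, 81, 42]
t=19: [43, 57, 57, 43, 43, 57, 57, 43]
t=20: [40, 48, 48, 40, 40, 48, 48, 40]
t=21: [36, 42, 42, 36, 36, 42, 42, 36]
t=22: [28, 34, 34, 28, 28, 34, 34, 28]
t=23: [16, 21, 21, 16, 16, 21, 21, 16]
t=24: [70, 19, 19, 70, 70, 19, 19, 70]
t=25: [41, 10, 10, 41, 41, 10, 10, 41]
t=26: [48, 76, 76, 48, 48, 76, 76, 48]
t=27: [48, 56, 56, 48, 48, 56, 56, 48]
t=28: [46, 49, 49, 46, 46, 49, 49, 46]
t=29: [43, 46, 46, 43, 43, 46, 46, 43]
t=30: [38, 41, 41, 38, 38, 41, 41, 38]
t=31: [31, 33, 33, 31, 31, 33, 33, 31]
t=32: [19, 21, 21, 19, 19, 21, 21, 19]
t=33: [0, 2, 2, 0, 0, 2, 2, 0]
t=34: [71, 73, 73, 71, 71, 73, 73, 71]
t=35: [57, 57, 57, 57, 57, 57, 57, 57]
t=36: [51, 51, 51, 51, 51, 51, 51, 51]
t=37: [49, 49, 49, 49, 49, 49, 49, 49]
t=38: [47, 47, 47, 47, 47, 47, 47, 47]
t=39: [44, 44, 44, 44, 44, 44, 44, 44]
t=40: [39, 39, 39, 39, 39, 39, 39, 39]
t=41: [31, 31, 31, 31, 31, 31, 31, 31]
t=42: [18, 18, 18, 18, 18, 18, 18, 18]
t=43: [99, 99, 99, 99, 99, 99, 99, 99]
t=44: [69, 69, 69, 69, 69, 69, 69, 69]
t=45: [56, 56, 56, 56, 56, 56, 56, 56]
t=46: [51, 51, 51, 51, 51, 51, 51, 51]

Answer: [47, 47, 47, 47, 47, 47, 47, 47]
Key observation: The state at step 36, [51, 51, 51, 51, 51, 51, 51, 51], reappears at step 46: the system is in a cycle of period 10 from step 36 on.  Therefore the state at step 4208 equals the state at step 36 + ((4208 - 36) mod 10) = 38, which is [47, 47, 47, 47, 47, 47, 47, 47].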